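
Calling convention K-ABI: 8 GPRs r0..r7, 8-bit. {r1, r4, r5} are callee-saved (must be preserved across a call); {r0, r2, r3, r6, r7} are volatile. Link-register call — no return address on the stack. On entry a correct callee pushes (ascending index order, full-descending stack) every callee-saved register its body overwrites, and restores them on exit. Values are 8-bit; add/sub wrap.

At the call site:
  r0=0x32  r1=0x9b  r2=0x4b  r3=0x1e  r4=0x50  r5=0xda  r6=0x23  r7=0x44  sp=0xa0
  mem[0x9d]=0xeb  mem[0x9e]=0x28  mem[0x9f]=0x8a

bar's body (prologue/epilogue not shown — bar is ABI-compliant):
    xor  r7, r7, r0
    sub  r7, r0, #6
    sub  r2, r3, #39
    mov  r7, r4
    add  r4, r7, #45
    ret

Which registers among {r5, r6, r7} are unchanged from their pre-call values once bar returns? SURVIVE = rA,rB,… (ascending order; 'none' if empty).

SURVIVE = r5,r6

prologue: push r4 → mem[0x9f]=0x50, sp=0x9f
body[0] xor  r7, r7, r0 → r7=0x76
body[1] sub  r7, r0, #6 → r7=0x2c
body[2] sub  r2, r3, #39 → r2=0xf7
body[3] mov  r7, r4 → r7=0x50
body[4] add  r4, r7, #45 → r4=0x7d
epilogue: pop r4=0x50, sp=0xa0
r5: callee-saved, written=False
r6: caller-saved, written=False
r7: caller-saved, written=True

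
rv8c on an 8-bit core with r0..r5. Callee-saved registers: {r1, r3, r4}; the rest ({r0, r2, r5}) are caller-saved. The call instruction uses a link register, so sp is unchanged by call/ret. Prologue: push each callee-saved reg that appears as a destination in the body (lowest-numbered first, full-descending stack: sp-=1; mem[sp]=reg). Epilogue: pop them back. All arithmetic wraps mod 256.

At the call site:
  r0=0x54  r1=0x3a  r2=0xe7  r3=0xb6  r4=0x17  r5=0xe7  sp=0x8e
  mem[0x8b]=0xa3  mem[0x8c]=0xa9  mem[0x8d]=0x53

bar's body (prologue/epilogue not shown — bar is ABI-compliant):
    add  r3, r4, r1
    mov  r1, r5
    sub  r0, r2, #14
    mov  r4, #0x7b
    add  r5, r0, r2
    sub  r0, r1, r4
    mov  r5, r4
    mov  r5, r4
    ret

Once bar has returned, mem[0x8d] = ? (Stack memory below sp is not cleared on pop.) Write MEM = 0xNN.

MEM = 0x3a

prologue: push r1 → mem[0x8d]=0x3a, sp=0x8d
prologue: push r3 → mem[0x8c]=0xb6, sp=0x8c
prologue: push r4 → mem[0x8b]=0x17, sp=0x8b
body[0] add  r3, r4, r1 → r3=0x51
body[1] mov  r1, r5 → r1=0xe7
body[2] sub  r0, r2, #14 → r0=0xd9
body[3] mov  r4, #0x7b → r4=0x7b
body[4] add  r5, r0, r2 → r5=0xc0
body[5] sub  r0, r1, r4 → r0=0x6c
body[6] mov  r5, r4 → r5=0x7b
body[7] mov  r5, r4 → r5=0x7b
epilogue: pop r4=0x17, sp=0x8c
epilogue: pop r3=0xb6, sp=0x8d
epilogue: pop r1=0x3a, sp=0x8e
prologue pushed ['r1', 'r3', 'r4'] at ['0x8d', '0x8c', '0x8b']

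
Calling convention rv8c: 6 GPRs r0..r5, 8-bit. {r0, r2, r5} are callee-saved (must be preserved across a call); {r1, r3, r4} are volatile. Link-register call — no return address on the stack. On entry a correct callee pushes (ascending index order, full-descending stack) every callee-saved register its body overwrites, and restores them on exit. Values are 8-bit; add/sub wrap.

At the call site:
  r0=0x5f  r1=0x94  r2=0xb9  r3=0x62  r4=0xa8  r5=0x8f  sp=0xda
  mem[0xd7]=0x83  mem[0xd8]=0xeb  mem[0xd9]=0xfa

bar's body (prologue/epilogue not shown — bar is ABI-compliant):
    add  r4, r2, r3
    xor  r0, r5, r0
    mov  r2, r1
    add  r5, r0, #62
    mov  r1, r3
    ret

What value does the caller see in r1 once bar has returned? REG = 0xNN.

REG = 0x62

prologue: push r0 → mem[0xd9]=0x5f, sp=0xd9
prologue: push r2 → mem[0xd8]=0xb9, sp=0xd8
prologue: push r5 → mem[0xd7]=0x8f, sp=0xd7
body[0] add  r4, r2, r3 → r4=0x1b
body[1] xor  r0, r5, r0 → r0=0xd0
body[2] mov  r2, r1 → r2=0x94
body[3] add  r5, r0, #62 → r5=0x0e
body[4] mov  r1, r3 → r1=0x62
epilogue: pop r5=0x8f, sp=0xd8
epilogue: pop r2=0xb9, sp=0xd9
epilogue: pop r0=0x5f, sp=0xda
r1 is caller-saved → body value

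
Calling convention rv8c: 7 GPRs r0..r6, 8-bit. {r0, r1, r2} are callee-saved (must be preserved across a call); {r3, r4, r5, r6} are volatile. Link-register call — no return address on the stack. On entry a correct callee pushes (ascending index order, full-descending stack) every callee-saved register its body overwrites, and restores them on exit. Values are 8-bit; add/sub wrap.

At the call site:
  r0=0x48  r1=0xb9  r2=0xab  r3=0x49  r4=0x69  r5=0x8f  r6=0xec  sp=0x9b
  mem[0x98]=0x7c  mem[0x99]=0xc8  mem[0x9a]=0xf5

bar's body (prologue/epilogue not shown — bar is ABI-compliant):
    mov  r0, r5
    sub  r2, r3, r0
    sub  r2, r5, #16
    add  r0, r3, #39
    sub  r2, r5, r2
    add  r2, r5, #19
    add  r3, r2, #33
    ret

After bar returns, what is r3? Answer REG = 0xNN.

REG = 0xc3

prologue: push r0 -> mem[0x9a]=0x48, sp=0x9a
prologue: push r2 -> mem[0x99]=0xab, sp=0x99
body[0] mov  r0, r5 -> r0=0x8f
body[1] sub  r2, r3, r0 -> r2=0xba
body[2] sub  r2, r5, #16 -> r2=0x7f
body[3] add  r0, r3, #39 -> r0=0x70
body[4] sub  r2, r5, r2 -> r2=0x10
body[5] add  r2, r5, #19 -> r2=0xa2
body[6] add  r3, r2, #33 -> r3=0xc3
epilogue: pop r2=0xab, sp=0x9a
epilogue: pop r0=0x48, sp=0x9b
r3 is caller-saved -> body value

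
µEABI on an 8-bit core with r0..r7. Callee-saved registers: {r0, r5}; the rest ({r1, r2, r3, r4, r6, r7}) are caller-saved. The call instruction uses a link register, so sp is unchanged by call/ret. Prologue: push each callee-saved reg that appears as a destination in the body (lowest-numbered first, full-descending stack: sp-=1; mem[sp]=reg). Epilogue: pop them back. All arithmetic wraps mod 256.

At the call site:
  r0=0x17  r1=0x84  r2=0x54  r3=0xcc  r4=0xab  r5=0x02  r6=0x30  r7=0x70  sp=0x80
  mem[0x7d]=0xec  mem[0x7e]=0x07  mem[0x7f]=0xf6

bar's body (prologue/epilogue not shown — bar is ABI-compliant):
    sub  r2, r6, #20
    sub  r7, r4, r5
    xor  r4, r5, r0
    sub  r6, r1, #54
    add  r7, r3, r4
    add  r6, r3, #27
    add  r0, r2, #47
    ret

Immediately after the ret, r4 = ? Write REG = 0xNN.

prologue: push r0 → mem[0x7f]=0x17, sp=0x7f
body[0] sub  r2, r6, #20 → r2=0x1c
body[1] sub  r7, r4, r5 → r7=0xa9
body[2] xor  r4, r5, r0 → r4=0x15
body[3] sub  r6, r1, #54 → r6=0x4e
body[4] add  r7, r3, r4 → r7=0xe1
body[5] add  r6, r3, #27 → r6=0xe7
body[6] add  r0, r2, #47 → r0=0x4b
epilogue: pop r0=0x17, sp=0x80
r4 is caller-saved → body value

REG = 0x15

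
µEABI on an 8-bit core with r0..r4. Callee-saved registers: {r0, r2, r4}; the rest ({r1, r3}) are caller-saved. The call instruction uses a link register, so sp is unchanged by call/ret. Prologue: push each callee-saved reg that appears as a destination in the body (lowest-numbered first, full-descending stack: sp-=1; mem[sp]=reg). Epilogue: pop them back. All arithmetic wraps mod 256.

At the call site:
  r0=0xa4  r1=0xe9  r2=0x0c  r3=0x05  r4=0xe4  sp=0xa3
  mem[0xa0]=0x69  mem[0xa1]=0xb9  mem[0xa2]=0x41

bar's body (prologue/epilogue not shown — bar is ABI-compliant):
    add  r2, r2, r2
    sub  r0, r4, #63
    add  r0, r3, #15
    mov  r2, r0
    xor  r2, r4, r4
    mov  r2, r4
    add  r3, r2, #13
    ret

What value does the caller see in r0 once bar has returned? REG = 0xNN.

REG = 0xa4

prologue: push r0 -> mem[0xa2]=0xa4, sp=0xa2
prologue: push r2 -> mem[0xa1]=0x0c, sp=0xa1
body[0] add  r2, r2, r2 -> r2=0x18
body[1] sub  r0, r4, #63 -> r0=0xa5
body[2] add  r0, r3, #15 -> r0=0x14
body[3] mov  r2, r0 -> r2=0x14
body[4] xor  r2, r4, r4 -> r2=0x00
body[5] mov  r2, r4 -> r2=0xe4
body[6] add  r3, r2, #13 -> r3=0xf1
epilogue: pop r2=0x0c, sp=0xa2
epilogue: pop r0=0xa4, sp=0xa3
r0 is callee-saved -> restored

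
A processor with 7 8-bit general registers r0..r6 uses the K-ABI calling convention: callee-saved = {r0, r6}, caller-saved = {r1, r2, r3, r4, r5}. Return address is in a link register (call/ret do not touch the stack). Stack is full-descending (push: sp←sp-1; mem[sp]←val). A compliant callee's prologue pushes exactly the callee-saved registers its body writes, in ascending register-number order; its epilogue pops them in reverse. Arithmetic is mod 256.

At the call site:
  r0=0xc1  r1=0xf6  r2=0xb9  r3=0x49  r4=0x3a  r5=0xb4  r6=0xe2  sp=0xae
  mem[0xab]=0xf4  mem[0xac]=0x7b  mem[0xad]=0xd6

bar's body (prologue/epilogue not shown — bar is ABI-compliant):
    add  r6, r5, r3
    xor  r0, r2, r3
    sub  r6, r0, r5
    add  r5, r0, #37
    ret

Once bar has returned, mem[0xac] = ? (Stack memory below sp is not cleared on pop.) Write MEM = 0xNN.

MEM = 0xe2

prologue: push r0 → mem[0xad]=0xc1, sp=0xad
prologue: push r6 → mem[0xac]=0xe2, sp=0xac
body[0] add  r6, r5, r3 → r6=0xfd
body[1] xor  r0, r2, r3 → r0=0xf0
body[2] sub  r6, r0, r5 → r6=0x3c
body[3] add  r5, r0, #37 → r5=0x15
epilogue: pop r6=0xe2, sp=0xad
epilogue: pop r0=0xc1, sp=0xae
prologue pushed ['r0', 'r6'] at ['0xad', '0xac']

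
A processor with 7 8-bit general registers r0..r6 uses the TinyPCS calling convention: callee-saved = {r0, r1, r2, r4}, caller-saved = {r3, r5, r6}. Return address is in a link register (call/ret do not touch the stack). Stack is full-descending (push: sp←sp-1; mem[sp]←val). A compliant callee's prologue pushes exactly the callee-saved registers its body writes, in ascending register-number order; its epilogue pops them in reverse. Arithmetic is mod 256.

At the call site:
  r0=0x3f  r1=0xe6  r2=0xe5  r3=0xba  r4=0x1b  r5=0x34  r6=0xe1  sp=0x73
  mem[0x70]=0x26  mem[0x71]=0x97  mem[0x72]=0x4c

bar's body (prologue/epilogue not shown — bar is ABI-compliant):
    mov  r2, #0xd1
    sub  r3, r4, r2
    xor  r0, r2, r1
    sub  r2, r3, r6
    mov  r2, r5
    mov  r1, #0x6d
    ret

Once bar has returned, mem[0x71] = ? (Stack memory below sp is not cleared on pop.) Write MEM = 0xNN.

MEM = 0xe6

prologue: push r0 -> mem[0x72]=0x3f, sp=0x72
prologue: push r1 -> mem[0x71]=0xe6, sp=0x71
prologue: push r2 -> mem[0x70]=0xe5, sp=0x70
body[0] mov  r2, #0xd1 -> r2=0xd1
body[1] sub  r3, r4, r2 -> r3=0x4a
body[2] xor  r0, r2, r1 -> r0=0x37
body[3] sub  r2, r3, r6 -> r2=0x69
body[4] mov  r2, r5 -> r2=0x34
body[5] mov  r1, #0x6d -> r1=0x6d
epilogue: pop r2=0xe5, sp=0x71
epilogue: pop r1=0xe6, sp=0x72
epilogue: pop r0=0x3f, sp=0x73
prologue pushed ['r0', 'r1', 'r2'] at ['0x72', '0x71', '0x70']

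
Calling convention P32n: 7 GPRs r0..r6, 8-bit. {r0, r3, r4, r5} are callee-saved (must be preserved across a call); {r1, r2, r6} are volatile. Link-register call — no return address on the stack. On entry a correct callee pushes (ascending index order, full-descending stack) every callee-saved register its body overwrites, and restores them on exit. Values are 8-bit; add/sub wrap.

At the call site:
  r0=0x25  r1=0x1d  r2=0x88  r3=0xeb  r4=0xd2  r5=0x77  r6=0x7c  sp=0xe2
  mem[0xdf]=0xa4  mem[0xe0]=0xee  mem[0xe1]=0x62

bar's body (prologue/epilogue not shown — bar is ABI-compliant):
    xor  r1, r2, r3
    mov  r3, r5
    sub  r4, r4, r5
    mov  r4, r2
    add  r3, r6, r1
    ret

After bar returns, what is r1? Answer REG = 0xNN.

prologue: push r3 → mem[0xe1]=0xeb, sp=0xe1
prologue: push r4 → mem[0xe0]=0xd2, sp=0xe0
body[0] xor  r1, r2, r3 → r1=0x63
body[1] mov  r3, r5 → r3=0x77
body[2] sub  r4, r4, r5 → r4=0x5b
body[3] mov  r4, r2 → r4=0x88
body[4] add  r3, r6, r1 → r3=0xdf
epilogue: pop r4=0xd2, sp=0xe1
epilogue: pop r3=0xeb, sp=0xe2
r1 is caller-saved → body value

REG = 0x63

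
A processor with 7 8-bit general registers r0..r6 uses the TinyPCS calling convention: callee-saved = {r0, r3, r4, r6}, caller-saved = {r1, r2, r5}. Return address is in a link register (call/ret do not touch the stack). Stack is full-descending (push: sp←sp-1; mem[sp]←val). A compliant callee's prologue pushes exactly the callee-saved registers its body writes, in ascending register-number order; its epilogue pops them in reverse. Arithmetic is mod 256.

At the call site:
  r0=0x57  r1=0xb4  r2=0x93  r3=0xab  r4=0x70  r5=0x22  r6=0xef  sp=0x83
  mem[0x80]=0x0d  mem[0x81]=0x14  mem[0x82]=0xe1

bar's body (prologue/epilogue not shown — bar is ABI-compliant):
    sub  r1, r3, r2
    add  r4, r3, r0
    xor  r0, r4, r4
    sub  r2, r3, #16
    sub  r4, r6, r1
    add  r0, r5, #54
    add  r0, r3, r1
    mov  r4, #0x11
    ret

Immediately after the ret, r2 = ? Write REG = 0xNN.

REG = 0x9b

prologue: push r0 -> mem[0x82]=0x57, sp=0x82
prologue: push r4 -> mem[0x81]=0x70, sp=0x81
body[0] sub  r1, r3, r2 -> r1=0x18
body[1] add  r4, r3, r0 -> r4=0x02
body[2] xor  r0, r4, r4 -> r0=0x00
body[3] sub  r2, r3, #16 -> r2=0x9b
body[4] sub  r4, r6, r1 -> r4=0xd7
body[5] add  r0, r5, #54 -> r0=0x58
body[6] add  r0, r3, r1 -> r0=0xc3
body[7] mov  r4, #0x11 -> r4=0x11
epilogue: pop r4=0x70, sp=0x82
epilogue: pop r0=0x57, sp=0x83
r2 is caller-saved -> body value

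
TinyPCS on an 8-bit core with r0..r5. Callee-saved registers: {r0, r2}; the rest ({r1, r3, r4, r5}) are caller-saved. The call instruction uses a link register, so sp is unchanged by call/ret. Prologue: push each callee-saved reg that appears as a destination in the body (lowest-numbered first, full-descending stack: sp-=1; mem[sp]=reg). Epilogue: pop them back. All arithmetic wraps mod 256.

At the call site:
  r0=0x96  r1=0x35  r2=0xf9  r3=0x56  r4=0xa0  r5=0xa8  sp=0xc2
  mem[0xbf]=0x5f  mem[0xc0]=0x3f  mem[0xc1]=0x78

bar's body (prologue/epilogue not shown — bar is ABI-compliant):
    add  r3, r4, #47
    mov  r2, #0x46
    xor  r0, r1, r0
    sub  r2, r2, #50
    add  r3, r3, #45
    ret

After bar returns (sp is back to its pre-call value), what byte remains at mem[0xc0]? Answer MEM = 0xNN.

prologue: push r0 → mem[0xc1]=0x96, sp=0xc1
prologue: push r2 → mem[0xc0]=0xf9, sp=0xc0
body[0] add  r3, r4, #47 → r3=0xcf
body[1] mov  r2, #0x46 → r2=0x46
body[2] xor  r0, r1, r0 → r0=0xa3
body[3] sub  r2, r2, #50 → r2=0x14
body[4] add  r3, r3, #45 → r3=0xfc
epilogue: pop r2=0xf9, sp=0xc1
epilogue: pop r0=0x96, sp=0xc2
prologue pushed ['r0', 'r2'] at ['0xc1', '0xc0']

MEM = 0xf9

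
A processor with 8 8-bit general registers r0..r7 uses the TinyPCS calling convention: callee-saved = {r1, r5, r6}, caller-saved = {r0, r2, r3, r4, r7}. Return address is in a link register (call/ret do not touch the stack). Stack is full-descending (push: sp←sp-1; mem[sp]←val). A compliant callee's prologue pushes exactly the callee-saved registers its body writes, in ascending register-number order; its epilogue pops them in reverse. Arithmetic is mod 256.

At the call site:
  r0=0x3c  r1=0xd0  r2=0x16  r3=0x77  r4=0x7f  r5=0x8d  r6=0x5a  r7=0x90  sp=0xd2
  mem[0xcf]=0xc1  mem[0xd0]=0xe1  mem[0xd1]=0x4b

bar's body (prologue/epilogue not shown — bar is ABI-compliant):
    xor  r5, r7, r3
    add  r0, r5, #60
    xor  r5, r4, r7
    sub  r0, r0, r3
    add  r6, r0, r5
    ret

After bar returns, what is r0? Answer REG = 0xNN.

prologue: push r5 → mem[0xd1]=0x8d, sp=0xd1
prologue: push r6 → mem[0xd0]=0x5a, sp=0xd0
body[0] xor  r5, r7, r3 → r5=0xe7
body[1] add  r0, r5, #60 → r0=0x23
body[2] xor  r5, r4, r7 → r5=0xef
body[3] sub  r0, r0, r3 → r0=0xac
body[4] add  r6, r0, r5 → r6=0x9b
epilogue: pop r6=0x5a, sp=0xd1
epilogue: pop r5=0x8d, sp=0xd2
r0 is caller-saved → body value

REG = 0xac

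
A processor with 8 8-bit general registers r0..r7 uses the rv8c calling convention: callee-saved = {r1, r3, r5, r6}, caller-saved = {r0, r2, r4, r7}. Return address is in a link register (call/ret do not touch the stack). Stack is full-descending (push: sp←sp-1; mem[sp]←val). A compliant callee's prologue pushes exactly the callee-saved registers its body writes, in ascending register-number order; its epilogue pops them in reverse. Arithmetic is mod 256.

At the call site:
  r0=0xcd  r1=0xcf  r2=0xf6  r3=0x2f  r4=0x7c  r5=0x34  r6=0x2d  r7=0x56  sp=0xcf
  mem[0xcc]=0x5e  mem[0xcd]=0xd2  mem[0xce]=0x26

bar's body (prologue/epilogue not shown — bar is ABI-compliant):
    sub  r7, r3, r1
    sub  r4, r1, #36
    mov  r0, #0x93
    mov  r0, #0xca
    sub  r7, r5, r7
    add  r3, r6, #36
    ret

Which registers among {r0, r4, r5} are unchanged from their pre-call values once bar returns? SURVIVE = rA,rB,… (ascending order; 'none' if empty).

SURVIVE = r5

prologue: push r3 → mem[0xce]=0x2f, sp=0xce
body[0] sub  r7, r3, r1 → r7=0x60
body[1] sub  r4, r1, #36 → r4=0xab
body[2] mov  r0, #0x93 → r0=0x93
body[3] mov  r0, #0xca → r0=0xca
body[4] sub  r7, r5, r7 → r7=0xd4
body[5] add  r3, r6, #36 → r3=0x51
epilogue: pop r3=0x2f, sp=0xcf
r0: caller-saved, written=True
r4: caller-saved, written=True
r5: callee-saved, written=False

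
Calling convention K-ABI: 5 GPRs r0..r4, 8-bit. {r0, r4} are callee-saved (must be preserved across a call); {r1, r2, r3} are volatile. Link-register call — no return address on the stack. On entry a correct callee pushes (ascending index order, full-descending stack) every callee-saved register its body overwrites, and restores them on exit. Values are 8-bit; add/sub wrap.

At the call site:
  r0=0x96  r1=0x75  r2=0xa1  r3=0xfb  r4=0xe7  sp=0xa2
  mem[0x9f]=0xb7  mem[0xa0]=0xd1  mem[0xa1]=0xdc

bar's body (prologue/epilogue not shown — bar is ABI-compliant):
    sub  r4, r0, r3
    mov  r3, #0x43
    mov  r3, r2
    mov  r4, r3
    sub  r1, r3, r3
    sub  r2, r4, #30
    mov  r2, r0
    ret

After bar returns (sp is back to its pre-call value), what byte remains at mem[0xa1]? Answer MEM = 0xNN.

MEM = 0xe7

prologue: push r4 -> mem[0xa1]=0xe7, sp=0xa1
body[0] sub  r4, r0, r3 -> r4=0x9b
body[1] mov  r3, #0x43 -> r3=0x43
body[2] mov  r3, r2 -> r3=0xa1
body[3] mov  r4, r3 -> r4=0xa1
body[4] sub  r1, r3, r3 -> r1=0x00
body[5] sub  r2, r4, #30 -> r2=0x83
body[6] mov  r2, r0 -> r2=0x96
epilogue: pop r4=0xe7, sp=0xa2
prologue pushed ['r4'] at ['0xa1']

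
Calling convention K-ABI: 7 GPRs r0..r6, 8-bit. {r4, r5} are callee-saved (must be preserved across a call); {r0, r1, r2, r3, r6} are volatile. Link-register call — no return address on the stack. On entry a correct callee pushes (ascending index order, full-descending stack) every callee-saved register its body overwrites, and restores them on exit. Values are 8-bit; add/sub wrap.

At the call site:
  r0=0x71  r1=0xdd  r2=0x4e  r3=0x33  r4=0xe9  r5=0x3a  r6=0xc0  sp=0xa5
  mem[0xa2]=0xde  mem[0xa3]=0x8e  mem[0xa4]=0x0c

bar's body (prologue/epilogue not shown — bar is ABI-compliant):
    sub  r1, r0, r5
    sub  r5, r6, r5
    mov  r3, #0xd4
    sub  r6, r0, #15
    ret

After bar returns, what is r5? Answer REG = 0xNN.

prologue: push r5 → mem[0xa4]=0x3a, sp=0xa4
body[0] sub  r1, r0, r5 → r1=0x37
body[1] sub  r5, r6, r5 → r5=0x86
body[2] mov  r3, #0xd4 → r3=0xd4
body[3] sub  r6, r0, #15 → r6=0x62
epilogue: pop r5=0x3a, sp=0xa5
r5 is callee-saved → restored

REG = 0x3a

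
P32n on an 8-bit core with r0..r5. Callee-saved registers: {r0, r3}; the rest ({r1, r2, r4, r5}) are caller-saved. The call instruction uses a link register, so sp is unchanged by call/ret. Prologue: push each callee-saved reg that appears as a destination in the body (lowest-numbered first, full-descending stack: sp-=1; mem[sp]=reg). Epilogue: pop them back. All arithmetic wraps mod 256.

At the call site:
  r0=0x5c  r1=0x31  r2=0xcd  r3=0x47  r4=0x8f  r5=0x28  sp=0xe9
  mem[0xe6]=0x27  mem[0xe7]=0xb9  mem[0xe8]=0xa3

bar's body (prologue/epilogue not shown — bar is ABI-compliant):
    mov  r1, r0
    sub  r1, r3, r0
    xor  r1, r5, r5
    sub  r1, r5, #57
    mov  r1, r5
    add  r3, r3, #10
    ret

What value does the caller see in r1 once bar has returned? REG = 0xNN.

REG = 0x28

prologue: push r3 -> mem[0xe8]=0x47, sp=0xe8
body[0] mov  r1, r0 -> r1=0x5c
body[1] sub  r1, r3, r0 -> r1=0xeb
body[2] xor  r1, r5, r5 -> r1=0x00
body[3] sub  r1, r5, #57 -> r1=0xef
body[4] mov  r1, r5 -> r1=0x28
body[5] add  r3, r3, #10 -> r3=0x51
epilogue: pop r3=0x47, sp=0xe9
r1 is caller-saved -> body value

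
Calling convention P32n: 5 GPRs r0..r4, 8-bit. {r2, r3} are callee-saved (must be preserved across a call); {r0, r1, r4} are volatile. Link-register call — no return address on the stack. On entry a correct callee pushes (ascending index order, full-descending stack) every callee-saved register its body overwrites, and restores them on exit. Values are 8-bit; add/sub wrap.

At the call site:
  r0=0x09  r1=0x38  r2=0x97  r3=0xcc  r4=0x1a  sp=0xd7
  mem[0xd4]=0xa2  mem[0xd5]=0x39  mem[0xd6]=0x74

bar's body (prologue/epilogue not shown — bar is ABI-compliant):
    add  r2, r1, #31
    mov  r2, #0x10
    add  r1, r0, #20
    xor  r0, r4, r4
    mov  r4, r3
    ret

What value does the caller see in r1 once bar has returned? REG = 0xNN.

prologue: push r2 -> mem[0xd6]=0x97, sp=0xd6
body[0] add  r2, r1, #31 -> r2=0x57
body[1] mov  r2, #0x10 -> r2=0x10
body[2] add  r1, r0, #20 -> r1=0x1d
body[3] xor  r0, r4, r4 -> r0=0x00
body[4] mov  r4, r3 -> r4=0xcc
epilogue: pop r2=0x97, sp=0xd7
r1 is caller-saved -> body value

REG = 0x1d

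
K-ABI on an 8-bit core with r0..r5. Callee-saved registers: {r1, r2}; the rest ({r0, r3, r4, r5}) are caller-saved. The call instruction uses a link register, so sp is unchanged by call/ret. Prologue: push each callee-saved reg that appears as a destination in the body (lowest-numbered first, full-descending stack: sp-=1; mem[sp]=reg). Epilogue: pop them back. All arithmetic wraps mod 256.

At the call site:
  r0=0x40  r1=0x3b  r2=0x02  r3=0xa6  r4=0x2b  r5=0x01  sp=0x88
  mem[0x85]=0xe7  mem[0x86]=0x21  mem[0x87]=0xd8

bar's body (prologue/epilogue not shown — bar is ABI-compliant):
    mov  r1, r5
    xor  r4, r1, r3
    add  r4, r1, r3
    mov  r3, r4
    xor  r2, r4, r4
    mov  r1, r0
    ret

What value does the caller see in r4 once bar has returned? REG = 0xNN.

REG = 0xa7

prologue: push r1 → mem[0x87]=0x3b, sp=0x87
prologue: push r2 → mem[0x86]=0x02, sp=0x86
body[0] mov  r1, r5 → r1=0x01
body[1] xor  r4, r1, r3 → r4=0xa7
body[2] add  r4, r1, r3 → r4=0xa7
body[3] mov  r3, r4 → r3=0xa7
body[4] xor  r2, r4, r4 → r2=0x00
body[5] mov  r1, r0 → r1=0x40
epilogue: pop r2=0x02, sp=0x87
epilogue: pop r1=0x3b, sp=0x88
r4 is caller-saved → body value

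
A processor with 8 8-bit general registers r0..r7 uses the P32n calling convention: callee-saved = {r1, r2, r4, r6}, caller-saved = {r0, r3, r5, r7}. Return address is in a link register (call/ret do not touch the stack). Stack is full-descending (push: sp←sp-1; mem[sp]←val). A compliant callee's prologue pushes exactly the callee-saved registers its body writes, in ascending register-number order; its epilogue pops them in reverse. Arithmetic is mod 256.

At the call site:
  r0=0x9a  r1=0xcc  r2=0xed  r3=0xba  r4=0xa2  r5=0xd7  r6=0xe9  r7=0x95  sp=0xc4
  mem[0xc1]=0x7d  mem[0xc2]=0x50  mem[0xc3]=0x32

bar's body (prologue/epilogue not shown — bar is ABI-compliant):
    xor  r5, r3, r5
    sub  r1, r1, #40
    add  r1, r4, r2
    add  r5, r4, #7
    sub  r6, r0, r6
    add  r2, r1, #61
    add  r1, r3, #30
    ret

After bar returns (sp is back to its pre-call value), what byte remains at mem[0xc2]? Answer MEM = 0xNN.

prologue: push r1 → mem[0xc3]=0xcc, sp=0xc3
prologue: push r2 → mem[0xc2]=0xed, sp=0xc2
prologue: push r6 → mem[0xc1]=0xe9, sp=0xc1
body[0] xor  r5, r3, r5 → r5=0x6d
body[1] sub  r1, r1, #40 → r1=0xa4
body[2] add  r1, r4, r2 → r1=0x8f
body[3] add  r5, r4, #7 → r5=0xa9
body[4] sub  r6, r0, r6 → r6=0xb1
body[5] add  r2, r1, #61 → r2=0xcc
body[6] add  r1, r3, #30 → r1=0xd8
epilogue: pop r6=0xe9, sp=0xc2
epilogue: pop r2=0xed, sp=0xc3
epilogue: pop r1=0xcc, sp=0xc4
prologue pushed ['r1', 'r2', 'r6'] at ['0xc3', '0xc2', '0xc1']

MEM = 0xed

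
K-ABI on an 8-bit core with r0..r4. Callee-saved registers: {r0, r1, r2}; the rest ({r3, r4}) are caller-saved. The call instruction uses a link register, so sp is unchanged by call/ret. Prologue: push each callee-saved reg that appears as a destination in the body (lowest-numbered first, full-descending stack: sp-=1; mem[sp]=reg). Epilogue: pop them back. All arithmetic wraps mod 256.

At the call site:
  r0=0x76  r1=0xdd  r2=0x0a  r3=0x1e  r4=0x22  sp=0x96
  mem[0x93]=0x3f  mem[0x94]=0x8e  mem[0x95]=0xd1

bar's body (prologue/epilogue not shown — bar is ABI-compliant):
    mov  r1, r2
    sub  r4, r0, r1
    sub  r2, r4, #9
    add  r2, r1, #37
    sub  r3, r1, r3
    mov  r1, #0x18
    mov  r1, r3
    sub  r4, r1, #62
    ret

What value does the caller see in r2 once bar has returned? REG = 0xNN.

REG = 0x0a

prologue: push r1 -> mem[0x95]=0xdd, sp=0x95
prologue: push r2 -> mem[0x94]=0x0a, sp=0x94
body[0] mov  r1, r2 -> r1=0x0a
body[1] sub  r4, r0, r1 -> r4=0x6c
body[2] sub  r2, r4, #9 -> r2=0x63
body[3] add  r2, r1, #37 -> r2=0x2f
body[4] sub  r3, r1, r3 -> r3=0xec
body[5] mov  r1, #0x18 -> r1=0x18
body[6] mov  r1, r3 -> r1=0xec
body[7] sub  r4, r1, #62 -> r4=0xae
epilogue: pop r2=0x0a, sp=0x95
epilogue: pop r1=0xdd, sp=0x96
r2 is callee-saved -> restored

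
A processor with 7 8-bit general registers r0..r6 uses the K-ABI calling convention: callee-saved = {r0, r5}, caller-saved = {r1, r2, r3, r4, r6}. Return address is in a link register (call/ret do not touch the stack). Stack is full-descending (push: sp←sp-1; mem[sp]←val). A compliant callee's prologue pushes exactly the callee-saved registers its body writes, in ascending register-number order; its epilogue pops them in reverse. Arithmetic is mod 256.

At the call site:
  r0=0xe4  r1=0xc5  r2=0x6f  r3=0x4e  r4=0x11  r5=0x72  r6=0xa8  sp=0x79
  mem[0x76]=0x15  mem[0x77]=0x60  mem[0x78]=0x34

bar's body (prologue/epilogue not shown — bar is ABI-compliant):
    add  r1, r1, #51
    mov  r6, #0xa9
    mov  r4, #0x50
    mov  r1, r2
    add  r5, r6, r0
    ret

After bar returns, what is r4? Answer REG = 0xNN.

prologue: push r5 → mem[0x78]=0x72, sp=0x78
body[0] add  r1, r1, #51 → r1=0xf8
body[1] mov  r6, #0xa9 → r6=0xa9
body[2] mov  r4, #0x50 → r4=0x50
body[3] mov  r1, r2 → r1=0x6f
body[4] add  r5, r6, r0 → r5=0x8d
epilogue: pop r5=0x72, sp=0x79
r4 is caller-saved → body value

REG = 0x50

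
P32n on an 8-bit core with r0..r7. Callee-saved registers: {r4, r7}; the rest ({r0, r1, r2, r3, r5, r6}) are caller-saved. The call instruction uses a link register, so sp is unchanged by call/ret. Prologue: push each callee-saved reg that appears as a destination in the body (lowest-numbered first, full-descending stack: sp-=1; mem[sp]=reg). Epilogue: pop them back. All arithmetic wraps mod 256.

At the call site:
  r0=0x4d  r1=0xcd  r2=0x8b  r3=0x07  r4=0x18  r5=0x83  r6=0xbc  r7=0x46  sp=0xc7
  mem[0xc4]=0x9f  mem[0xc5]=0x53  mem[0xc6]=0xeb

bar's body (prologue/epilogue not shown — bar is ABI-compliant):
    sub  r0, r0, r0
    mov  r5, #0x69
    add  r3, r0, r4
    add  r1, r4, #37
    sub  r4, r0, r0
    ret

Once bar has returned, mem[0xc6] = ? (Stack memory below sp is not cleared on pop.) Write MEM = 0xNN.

prologue: push r4 -> mem[0xc6]=0x18, sp=0xc6
body[0] sub  r0, r0, r0 -> r0=0x00
body[1] mov  r5, #0x69 -> r5=0x69
body[2] add  r3, r0, r4 -> r3=0x18
body[3] add  r1, r4, #37 -> r1=0x3d
body[4] sub  r4, r0, r0 -> r4=0x00
epilogue: pop r4=0x18, sp=0xc7
prologue pushed ['r4'] at ['0xc6']

MEM = 0x18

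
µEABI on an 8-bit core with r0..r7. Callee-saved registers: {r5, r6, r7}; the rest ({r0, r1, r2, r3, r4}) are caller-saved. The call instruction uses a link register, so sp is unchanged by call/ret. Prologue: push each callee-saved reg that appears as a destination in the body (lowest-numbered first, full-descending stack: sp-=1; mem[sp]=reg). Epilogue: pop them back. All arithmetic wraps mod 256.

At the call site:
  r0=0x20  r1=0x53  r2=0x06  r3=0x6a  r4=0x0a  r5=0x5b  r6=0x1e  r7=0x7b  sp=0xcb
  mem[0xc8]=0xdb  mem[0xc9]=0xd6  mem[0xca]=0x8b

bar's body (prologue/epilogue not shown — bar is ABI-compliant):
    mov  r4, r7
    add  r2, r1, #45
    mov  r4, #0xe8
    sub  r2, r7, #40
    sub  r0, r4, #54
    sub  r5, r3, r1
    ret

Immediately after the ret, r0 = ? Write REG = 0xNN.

REG = 0xb2

prologue: push r5 → mem[0xca]=0x5b, sp=0xca
body[0] mov  r4, r7 → r4=0x7b
body[1] add  r2, r1, #45 → r2=0x80
body[2] mov  r4, #0xe8 → r4=0xe8
body[3] sub  r2, r7, #40 → r2=0x53
body[4] sub  r0, r4, #54 → r0=0xb2
body[5] sub  r5, r3, r1 → r5=0x17
epilogue: pop r5=0x5b, sp=0xcb
r0 is caller-saved → body value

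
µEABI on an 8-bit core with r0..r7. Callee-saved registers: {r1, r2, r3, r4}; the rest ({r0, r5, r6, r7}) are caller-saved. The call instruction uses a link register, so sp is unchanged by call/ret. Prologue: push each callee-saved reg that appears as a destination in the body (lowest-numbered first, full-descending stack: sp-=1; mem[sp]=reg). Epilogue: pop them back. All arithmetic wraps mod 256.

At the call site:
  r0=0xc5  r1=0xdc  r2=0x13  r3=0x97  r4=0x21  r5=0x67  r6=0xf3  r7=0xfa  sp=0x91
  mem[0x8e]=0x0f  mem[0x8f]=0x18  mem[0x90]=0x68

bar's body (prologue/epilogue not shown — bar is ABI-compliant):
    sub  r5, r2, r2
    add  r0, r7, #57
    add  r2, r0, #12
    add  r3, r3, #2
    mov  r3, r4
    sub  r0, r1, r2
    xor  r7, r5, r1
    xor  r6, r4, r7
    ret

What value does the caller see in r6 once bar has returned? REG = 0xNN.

prologue: push r2 -> mem[0x90]=0x13, sp=0x90
prologue: push r3 -> mem[0x8f]=0x97, sp=0x8f
body[0] sub  r5, r2, r2 -> r5=0x00
body[1] add  r0, r7, #57 -> r0=0x33
body[2] add  r2, r0, #12 -> r2=0x3f
body[3] add  r3, r3, #2 -> r3=0x99
body[4] mov  r3, r4 -> r3=0x21
body[5] sub  r0, r1, r2 -> r0=0x9d
body[6] xor  r7, r5, r1 -> r7=0xdc
body[7] xor  r6, r4, r7 -> r6=0xfd
epilogue: pop r3=0x97, sp=0x90
epilogue: pop r2=0x13, sp=0x91
r6 is caller-saved -> body value

REG = 0xfd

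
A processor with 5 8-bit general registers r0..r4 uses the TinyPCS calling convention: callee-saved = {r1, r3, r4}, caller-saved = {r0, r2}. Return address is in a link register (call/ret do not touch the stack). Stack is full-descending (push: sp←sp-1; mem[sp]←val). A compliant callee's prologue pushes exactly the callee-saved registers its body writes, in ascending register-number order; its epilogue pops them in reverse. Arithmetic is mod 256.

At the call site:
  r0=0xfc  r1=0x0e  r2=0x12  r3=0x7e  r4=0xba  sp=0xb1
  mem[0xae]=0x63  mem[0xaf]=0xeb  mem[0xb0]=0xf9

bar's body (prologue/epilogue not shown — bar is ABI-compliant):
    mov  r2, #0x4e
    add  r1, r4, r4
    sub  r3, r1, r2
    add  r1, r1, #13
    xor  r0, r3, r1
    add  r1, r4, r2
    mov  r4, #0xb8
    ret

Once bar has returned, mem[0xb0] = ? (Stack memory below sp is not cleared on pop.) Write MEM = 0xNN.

MEM = 0x0e

prologue: push r1 → mem[0xb0]=0x0e, sp=0xb0
prologue: push r3 → mem[0xaf]=0x7e, sp=0xaf
prologue: push r4 → mem[0xae]=0xba, sp=0xae
body[0] mov  r2, #0x4e → r2=0x4e
body[1] add  r1, r4, r4 → r1=0x74
body[2] sub  r3, r1, r2 → r3=0x26
body[3] add  r1, r1, #13 → r1=0x81
body[4] xor  r0, r3, r1 → r0=0xa7
body[5] add  r1, r4, r2 → r1=0x08
body[6] mov  r4, #0xb8 → r4=0xb8
epilogue: pop r4=0xba, sp=0xaf
epilogue: pop r3=0x7e, sp=0xb0
epilogue: pop r1=0x0e, sp=0xb1
prologue pushed ['r1', 'r3', 'r4'] at ['0xb0', '0xaf', '0xae']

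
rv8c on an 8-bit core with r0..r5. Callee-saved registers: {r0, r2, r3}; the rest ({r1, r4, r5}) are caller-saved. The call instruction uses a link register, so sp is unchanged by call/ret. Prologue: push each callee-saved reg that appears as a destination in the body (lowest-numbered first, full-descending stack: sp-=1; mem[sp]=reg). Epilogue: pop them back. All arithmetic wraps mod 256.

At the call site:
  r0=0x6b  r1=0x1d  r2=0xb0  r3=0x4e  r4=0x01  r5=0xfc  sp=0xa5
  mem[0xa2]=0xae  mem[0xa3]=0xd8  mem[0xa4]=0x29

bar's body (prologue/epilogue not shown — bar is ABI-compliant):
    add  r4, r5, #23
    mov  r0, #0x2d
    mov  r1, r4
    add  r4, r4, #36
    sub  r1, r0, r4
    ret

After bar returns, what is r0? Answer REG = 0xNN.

REG = 0x6b

prologue: push r0 → mem[0xa4]=0x6b, sp=0xa4
body[0] add  r4, r5, #23 → r4=0x13
body[1] mov  r0, #0x2d → r0=0x2d
body[2] mov  r1, r4 → r1=0x13
body[3] add  r4, r4, #36 → r4=0x37
body[4] sub  r1, r0, r4 → r1=0xf6
epilogue: pop r0=0x6b, sp=0xa5
r0 is callee-saved → restored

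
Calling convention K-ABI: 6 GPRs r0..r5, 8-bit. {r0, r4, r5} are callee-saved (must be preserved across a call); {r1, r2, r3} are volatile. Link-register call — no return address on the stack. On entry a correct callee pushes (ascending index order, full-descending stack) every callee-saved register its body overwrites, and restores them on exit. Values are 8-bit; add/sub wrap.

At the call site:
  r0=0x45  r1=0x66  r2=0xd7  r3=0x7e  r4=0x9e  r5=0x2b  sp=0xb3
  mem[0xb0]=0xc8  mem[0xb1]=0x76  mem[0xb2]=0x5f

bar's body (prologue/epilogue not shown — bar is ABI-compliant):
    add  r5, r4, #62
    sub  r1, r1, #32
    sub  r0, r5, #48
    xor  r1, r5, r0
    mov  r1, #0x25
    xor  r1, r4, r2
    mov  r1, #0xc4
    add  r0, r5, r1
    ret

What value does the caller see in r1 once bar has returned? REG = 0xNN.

prologue: push r0 -> mem[0xb2]=0x45, sp=0xb2
prologue: push r5 -> mem[0xb1]=0x2b, sp=0xb1
body[0] add  r5, r4, #62 -> r5=0xdc
body[1] sub  r1, r1, #32 -> r1=0x46
body[2] sub  r0, r5, #48 -> r0=0xac
body[3] xor  r1, r5, r0 -> r1=0x70
body[4] mov  r1, #0x25 -> r1=0x25
body[5] xor  r1, r4, r2 -> r1=0x49
body[6] mov  r1, #0xc4 -> r1=0xc4
body[7] add  r0, r5, r1 -> r0=0xa0
epilogue: pop r5=0x2b, sp=0xb2
epilogue: pop r0=0x45, sp=0xb3
r1 is caller-saved -> body value

REG = 0xc4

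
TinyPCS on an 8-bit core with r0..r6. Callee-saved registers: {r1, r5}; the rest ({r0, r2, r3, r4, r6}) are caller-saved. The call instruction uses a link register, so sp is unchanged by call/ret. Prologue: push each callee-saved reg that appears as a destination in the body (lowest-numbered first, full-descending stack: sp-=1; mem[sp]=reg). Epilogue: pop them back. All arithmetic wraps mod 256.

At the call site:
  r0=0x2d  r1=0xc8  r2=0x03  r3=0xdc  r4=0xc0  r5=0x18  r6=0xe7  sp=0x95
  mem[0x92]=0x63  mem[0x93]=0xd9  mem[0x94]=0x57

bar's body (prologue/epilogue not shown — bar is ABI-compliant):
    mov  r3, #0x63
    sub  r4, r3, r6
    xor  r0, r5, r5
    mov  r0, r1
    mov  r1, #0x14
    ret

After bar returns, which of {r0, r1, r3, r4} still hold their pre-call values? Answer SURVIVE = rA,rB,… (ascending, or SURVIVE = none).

SURVIVE = r1

prologue: push r1 → mem[0x94]=0xc8, sp=0x94
body[0] mov  r3, #0x63 → r3=0x63
body[1] sub  r4, r3, r6 → r4=0x7c
body[2] xor  r0, r5, r5 → r0=0x00
body[3] mov  r0, r1 → r0=0xc8
body[4] mov  r1, #0x14 → r1=0x14
epilogue: pop r1=0xc8, sp=0x95
r0: caller-saved, written=True
r1: callee-saved, written=True
r3: caller-saved, written=True
r4: caller-saved, written=True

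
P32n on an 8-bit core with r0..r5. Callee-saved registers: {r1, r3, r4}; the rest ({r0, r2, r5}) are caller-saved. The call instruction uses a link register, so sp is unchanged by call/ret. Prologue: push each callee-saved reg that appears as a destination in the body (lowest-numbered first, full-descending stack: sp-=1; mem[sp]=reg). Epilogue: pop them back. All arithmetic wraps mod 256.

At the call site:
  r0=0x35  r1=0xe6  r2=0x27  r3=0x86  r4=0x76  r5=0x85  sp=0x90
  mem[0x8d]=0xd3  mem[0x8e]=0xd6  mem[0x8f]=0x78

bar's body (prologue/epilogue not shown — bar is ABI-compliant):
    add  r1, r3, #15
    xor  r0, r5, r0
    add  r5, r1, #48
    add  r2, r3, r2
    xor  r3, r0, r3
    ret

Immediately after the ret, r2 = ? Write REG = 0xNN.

REG = 0xad

prologue: push r1 → mem[0x8f]=0xe6, sp=0x8f
prologue: push r3 → mem[0x8e]=0x86, sp=0x8e
body[0] add  r1, r3, #15 → r1=0x95
body[1] xor  r0, r5, r0 → r0=0xb0
body[2] add  r5, r1, #48 → r5=0xc5
body[3] add  r2, r3, r2 → r2=0xad
body[4] xor  r3, r0, r3 → r3=0x36
epilogue: pop r3=0x86, sp=0x8f
epilogue: pop r1=0xe6, sp=0x90
r2 is caller-saved → body value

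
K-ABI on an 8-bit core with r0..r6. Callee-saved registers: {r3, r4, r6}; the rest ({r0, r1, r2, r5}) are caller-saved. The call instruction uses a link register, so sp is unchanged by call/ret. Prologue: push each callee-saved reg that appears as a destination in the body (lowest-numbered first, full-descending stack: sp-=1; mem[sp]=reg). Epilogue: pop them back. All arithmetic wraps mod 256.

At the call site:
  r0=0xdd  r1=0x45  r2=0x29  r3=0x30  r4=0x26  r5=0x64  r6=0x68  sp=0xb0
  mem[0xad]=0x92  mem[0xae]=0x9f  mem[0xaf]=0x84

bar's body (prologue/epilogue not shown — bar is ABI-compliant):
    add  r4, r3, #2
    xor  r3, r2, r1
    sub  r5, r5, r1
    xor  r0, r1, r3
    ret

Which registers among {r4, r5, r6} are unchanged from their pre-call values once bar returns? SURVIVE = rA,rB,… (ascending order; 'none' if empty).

prologue: push r3 -> mem[0xaf]=0x30, sp=0xaf
prologue: push r4 -> mem[0xae]=0x26, sp=0xae
body[0] add  r4, r3, #2 -> r4=0x32
body[1] xor  r3, r2, r1 -> r3=0x6c
body[2] sub  r5, r5, r1 -> r5=0x1f
body[3] xor  r0, r1, r3 -> r0=0x29
epilogue: pop r4=0x26, sp=0xaf
epilogue: pop r3=0x30, sp=0xb0
r4: callee-saved, written=True
r5: caller-saved, written=True
r6: callee-saved, written=False

SURVIVE = r4,r6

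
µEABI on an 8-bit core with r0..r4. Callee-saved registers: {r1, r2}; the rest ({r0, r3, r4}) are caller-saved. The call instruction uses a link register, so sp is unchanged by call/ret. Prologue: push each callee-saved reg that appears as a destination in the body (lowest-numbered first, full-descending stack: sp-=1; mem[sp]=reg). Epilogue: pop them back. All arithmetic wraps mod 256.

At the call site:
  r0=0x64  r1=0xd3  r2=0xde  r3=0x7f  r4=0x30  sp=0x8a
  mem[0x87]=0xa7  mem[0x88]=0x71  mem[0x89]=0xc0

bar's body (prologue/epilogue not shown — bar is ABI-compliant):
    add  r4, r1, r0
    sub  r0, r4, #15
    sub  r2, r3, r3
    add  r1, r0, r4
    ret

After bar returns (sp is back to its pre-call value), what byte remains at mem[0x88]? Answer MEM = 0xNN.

MEM = 0xde

prologue: push r1 → mem[0x89]=0xd3, sp=0x89
prologue: push r2 → mem[0x88]=0xde, sp=0x88
body[0] add  r4, r1, r0 → r4=0x37
body[1] sub  r0, r4, #15 → r0=0x28
body[2] sub  r2, r3, r3 → r2=0x00
body[3] add  r1, r0, r4 → r1=0x5f
epilogue: pop r2=0xde, sp=0x89
epilogue: pop r1=0xd3, sp=0x8a
prologue pushed ['r1', 'r2'] at ['0x89', '0x88']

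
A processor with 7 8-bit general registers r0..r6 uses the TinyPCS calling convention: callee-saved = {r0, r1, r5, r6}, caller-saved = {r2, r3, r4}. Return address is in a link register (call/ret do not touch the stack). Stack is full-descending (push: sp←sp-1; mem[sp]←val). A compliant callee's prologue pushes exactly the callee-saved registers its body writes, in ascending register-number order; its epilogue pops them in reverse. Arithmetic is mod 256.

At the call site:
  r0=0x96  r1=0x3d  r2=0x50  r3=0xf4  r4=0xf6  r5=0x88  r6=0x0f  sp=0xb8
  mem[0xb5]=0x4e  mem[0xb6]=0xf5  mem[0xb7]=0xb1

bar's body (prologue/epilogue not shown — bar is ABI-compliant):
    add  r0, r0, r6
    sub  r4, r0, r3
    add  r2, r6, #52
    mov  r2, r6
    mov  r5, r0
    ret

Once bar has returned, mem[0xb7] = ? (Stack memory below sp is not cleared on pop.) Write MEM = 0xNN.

MEM = 0x96

prologue: push r0 → mem[0xb7]=0x96, sp=0xb7
prologue: push r5 → mem[0xb6]=0x88, sp=0xb6
body[0] add  r0, r0, r6 → r0=0xa5
body[1] sub  r4, r0, r3 → r4=0xb1
body[2] add  r2, r6, #52 → r2=0x43
body[3] mov  r2, r6 → r2=0x0f
body[4] mov  r5, r0 → r5=0xa5
epilogue: pop r5=0x88, sp=0xb7
epilogue: pop r0=0x96, sp=0xb8
prologue pushed ['r0', 'r5'] at ['0xb7', '0xb6']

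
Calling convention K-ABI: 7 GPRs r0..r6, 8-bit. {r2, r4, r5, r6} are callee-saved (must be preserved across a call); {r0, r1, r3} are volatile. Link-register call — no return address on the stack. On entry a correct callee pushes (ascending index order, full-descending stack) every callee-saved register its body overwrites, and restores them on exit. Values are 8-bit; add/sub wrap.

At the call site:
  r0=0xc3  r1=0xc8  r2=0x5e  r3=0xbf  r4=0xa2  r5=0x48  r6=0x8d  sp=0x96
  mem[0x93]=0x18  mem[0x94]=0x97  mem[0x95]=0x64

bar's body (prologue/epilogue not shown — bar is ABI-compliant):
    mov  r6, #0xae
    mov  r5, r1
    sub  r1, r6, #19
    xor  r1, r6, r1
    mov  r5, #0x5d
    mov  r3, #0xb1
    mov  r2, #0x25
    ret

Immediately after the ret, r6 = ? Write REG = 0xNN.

prologue: push r2 -> mem[0x95]=0x5e, sp=0x95
prologue: push r5 -> mem[0x94]=0x48, sp=0x94
prologue: push r6 -> mem[0x93]=0x8d, sp=0x93
body[0] mov  r6, #0xae -> r6=0xae
body[1] mov  r5, r1 -> r5=0xc8
body[2] sub  r1, r6, #19 -> r1=0x9b
body[3] xor  r1, r6, r1 -> r1=0x35
body[4] mov  r5, #0x5d -> r5=0x5d
body[5] mov  r3, #0xb1 -> r3=0xb1
body[6] mov  r2, #0x25 -> r2=0x25
epilogue: pop r6=0x8d, sp=0x94
epilogue: pop r5=0x48, sp=0x95
epilogue: pop r2=0x5e, sp=0x96
r6 is callee-saved -> restored

REG = 0x8d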